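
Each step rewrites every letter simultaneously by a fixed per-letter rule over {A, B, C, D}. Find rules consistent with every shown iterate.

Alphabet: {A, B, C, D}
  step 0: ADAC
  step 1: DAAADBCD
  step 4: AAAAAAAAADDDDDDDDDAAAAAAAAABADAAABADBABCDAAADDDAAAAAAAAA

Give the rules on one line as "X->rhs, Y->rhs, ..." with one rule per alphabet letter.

A->D, B->BA, C->BCD, D->AAA

  step 0 ⇒ step 1: ADAC ⇒ D·AAA·D·BCD
    A ↦ D
    C ↦ BCD
    D ↦ AAA
    B ↦ BA  (constrained at step 1)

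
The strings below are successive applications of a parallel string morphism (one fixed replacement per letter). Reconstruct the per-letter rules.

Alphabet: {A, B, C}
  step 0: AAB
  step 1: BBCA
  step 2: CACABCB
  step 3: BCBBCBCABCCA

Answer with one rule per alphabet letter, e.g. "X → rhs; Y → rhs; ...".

A->B, B->CA, C->BC

  step 2 ⇒ step 3: CACABCB ⇒ BC·B·BC·B·CA·BC·CA
    A ↦ B
    B ↦ CA
    C ↦ BC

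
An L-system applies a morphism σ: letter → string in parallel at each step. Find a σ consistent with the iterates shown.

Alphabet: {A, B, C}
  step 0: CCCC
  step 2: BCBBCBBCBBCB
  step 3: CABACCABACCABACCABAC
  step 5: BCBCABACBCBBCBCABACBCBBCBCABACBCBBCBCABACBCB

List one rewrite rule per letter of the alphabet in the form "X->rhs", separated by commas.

A->B, B->C, C->ABA

  step 2 ⇒ step 3: BCBBCBBCBBCB ⇒ C·ABA·C·C·ABA·C·C·ABA·C·C·ABA·C
    B ↦ C
    C ↦ ABA
    A ↦ B  (constrained at step 3)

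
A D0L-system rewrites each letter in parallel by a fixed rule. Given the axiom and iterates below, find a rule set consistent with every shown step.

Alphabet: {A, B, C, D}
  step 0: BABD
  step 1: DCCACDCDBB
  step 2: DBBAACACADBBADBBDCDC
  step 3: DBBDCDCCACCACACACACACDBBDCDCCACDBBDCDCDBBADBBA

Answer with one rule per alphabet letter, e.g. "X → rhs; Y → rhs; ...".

  step 2 ⇒ step 3: DBBAACACADBBADBBDCDC ⇒ DBB·DC·DC·CAC·CAC·A·CAC·A·CAC·DBB·DC·DC·CAC·DBB·DC·DC·DBB·A·DBB·A
    A ↦ CAC
    B ↦ DC
    C ↦ A
    D ↦ DBB

A->CAC, B->DC, C->A, D->DBB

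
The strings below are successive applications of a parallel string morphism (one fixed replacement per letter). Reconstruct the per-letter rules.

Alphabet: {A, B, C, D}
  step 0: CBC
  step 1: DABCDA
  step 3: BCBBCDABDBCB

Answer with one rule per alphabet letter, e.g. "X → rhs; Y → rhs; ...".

  step 0 ⇒ step 1: CBC ⇒ DA·BC·DA
    B ↦ BC
    C ↦ DA
    A ↦ D  (constrained at step 1)
    D ↦ B  (constrained at step 1)

A->D, B->BC, C->DA, D->B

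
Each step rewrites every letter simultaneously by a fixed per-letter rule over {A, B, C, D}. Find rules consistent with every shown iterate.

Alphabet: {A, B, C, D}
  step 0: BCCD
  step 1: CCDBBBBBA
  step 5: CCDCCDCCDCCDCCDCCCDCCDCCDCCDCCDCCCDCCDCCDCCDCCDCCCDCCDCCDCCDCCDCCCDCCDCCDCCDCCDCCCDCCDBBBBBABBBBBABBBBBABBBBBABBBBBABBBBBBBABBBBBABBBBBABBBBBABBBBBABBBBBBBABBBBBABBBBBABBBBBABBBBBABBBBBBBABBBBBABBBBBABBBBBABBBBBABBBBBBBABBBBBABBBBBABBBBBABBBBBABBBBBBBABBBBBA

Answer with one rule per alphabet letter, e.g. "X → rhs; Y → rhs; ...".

  step 0 ⇒ step 1: BCCD ⇒ CCD·BB·BB·BA
    B ↦ CCD
    C ↦ BB
    D ↦ BA
    A ↦ C  (constrained at step 1)

A->C, B->CCD, C->BB, D->BA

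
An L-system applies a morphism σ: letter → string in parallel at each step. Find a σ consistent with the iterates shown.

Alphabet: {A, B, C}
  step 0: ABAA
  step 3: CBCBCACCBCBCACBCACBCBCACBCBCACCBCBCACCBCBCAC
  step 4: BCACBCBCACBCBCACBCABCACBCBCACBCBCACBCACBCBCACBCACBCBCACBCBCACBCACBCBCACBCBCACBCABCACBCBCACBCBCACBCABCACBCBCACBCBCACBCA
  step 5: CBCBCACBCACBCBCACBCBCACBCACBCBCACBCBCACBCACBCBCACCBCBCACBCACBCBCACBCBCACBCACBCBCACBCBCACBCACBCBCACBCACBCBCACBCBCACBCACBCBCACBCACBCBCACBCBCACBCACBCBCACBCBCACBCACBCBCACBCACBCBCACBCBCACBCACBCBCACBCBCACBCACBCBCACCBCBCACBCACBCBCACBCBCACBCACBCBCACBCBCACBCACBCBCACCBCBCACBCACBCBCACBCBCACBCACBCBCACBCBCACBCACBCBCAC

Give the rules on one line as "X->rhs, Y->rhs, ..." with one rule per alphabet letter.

A->C, B->CBC, C->BCA

  step 4 ⇒ step 5: BCACBCBCACBCBCACBCABCACBCBCACBCBCACBCACBCBCACBCACBCBCACBCBCACBCACBCBCACBCBCACBCABCACBCBCACBCBCACBCABCACBCBCACBCBCACBCA ⇒ CBC·BCA·C·BCA·CBC·BCA·CBC·BCA·C·BCA·CBC·BCA·CBC·BCA·C·BCA·CBC·BCA·C·CBC·BCA·C·BCA·CBC·BCA·CBC·BCA·C·BCA·CBC·BCA·CBC·BCA·C·BCA·CBC·BCA·C·BCA·CBC·BCA·CBC·BCA·C·BCA·CBC·BCA·C·BCA·CBC·BCA·CBC·BCA·C·BCA·CBC·BCA·CBC·BCA·C·BCA·CBC·BCA·C·BCA·CBC·BCA·CBC·BCA·C·BCA·CBC·BCA·CBC·BCA·C·BCA·CBC·BCA·C·CBC·BCA·C·BCA·CBC·BCA·CBC·BCA·C·BCA·CBC·BCA·CBC·BCA·C·BCA·CBC·BCA·C·CBC·BCA·C·BCA·CBC·BCA·CBC·BCA·C·BCA·CBC·BCA·CBC·BCA·C·BCA·CBC·BCA·C
    A ↦ C
    B ↦ CBC
    C ↦ BCA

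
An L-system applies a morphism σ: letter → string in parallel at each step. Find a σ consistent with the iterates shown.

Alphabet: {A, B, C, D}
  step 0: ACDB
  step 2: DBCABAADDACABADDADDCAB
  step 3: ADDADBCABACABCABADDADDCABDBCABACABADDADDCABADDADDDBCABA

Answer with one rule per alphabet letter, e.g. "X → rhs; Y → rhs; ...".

  step 2 ⇒ step 3: DBCABAADDACABADDADDCAB ⇒ ADD·A·DB·CAB·A·CAB·CAB·ADD·ADD·CAB·DB·CAB·A·CAB·ADD·ADD·CAB·ADD·ADD·DB·CAB·A
    A ↦ CAB
    B ↦ A
    C ↦ DB
    D ↦ ADD

A->CAB, B->A, C->DB, D->ADD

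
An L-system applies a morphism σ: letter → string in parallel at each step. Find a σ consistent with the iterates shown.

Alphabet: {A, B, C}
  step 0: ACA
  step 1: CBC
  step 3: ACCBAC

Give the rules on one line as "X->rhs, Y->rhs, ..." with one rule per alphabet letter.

  step 0 ⇒ step 1: ACA ⇒ C·B·C
    A ↦ C
    C ↦ B
    B ↦ AC  (constrained at step 1)

A->C, B->AC, C->B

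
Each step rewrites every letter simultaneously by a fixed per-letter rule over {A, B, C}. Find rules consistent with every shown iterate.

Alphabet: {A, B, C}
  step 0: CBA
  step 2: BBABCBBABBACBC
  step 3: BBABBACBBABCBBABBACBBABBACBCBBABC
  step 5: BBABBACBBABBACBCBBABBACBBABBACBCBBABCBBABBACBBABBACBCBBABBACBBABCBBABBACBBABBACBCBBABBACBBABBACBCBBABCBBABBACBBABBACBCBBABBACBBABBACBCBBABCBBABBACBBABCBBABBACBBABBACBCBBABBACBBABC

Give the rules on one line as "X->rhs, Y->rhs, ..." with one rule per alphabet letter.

  step 2 ⇒ step 3: BBABCBBABBACBC ⇒ BBA·BBA·C·BBA·BC·BBA·BBA·C·BBA·BBA·C·BC·BBA·BC
    A ↦ C
    B ↦ BBA
    C ↦ BC

A->C, B->BBA, C->BC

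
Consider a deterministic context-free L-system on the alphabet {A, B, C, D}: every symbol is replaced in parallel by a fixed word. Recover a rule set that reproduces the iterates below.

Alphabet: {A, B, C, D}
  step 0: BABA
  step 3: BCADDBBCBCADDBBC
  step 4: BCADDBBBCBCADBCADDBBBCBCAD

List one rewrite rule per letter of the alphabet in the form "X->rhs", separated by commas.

A->D, B->BC, C->AD, D->B

  step 3 ⇒ step 4: BCADDBBCBCADDBBC ⇒ BC·AD·D·B·B·BC·BC·AD·BC·AD·D·B·B·BC·BC·AD
    A ↦ D
    B ↦ BC
    C ↦ AD
    D ↦ B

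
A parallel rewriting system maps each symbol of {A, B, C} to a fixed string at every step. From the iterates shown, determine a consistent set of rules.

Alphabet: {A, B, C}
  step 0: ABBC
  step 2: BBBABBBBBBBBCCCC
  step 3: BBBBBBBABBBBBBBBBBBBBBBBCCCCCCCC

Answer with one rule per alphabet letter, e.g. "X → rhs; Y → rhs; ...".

A->BA, B->BB, C->CC

  step 2 ⇒ step 3: BBBABBBBBBBBCCCC ⇒ BB·BB·BB·BA·BB·BB·BB·BB·BB·BB·BB·BB·CC·CC·CC·CC
    A ↦ BA
    B ↦ BB
    C ↦ CC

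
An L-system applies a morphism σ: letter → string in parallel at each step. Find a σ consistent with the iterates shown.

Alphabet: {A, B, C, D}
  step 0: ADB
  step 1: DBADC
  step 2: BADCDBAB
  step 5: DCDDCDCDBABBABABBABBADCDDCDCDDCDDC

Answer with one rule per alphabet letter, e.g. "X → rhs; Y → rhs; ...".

  step 1 ⇒ step 2: DBADC ⇒ BA·DC·D·BA·B
    A ↦ D
    B ↦ DC
    C ↦ B
    D ↦ BA

A->D, B->DC, C->B, D->BA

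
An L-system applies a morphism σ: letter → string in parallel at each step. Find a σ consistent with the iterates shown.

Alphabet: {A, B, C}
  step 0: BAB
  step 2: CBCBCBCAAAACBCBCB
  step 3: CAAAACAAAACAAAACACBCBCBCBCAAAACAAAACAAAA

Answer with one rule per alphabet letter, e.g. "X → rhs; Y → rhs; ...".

A->CB, B->AAA, C->CA

  step 2 ⇒ step 3: CBCBCBCAAAACBCBCB ⇒ CA·AAA·CA·AAA·CA·AAA·CA·CB·CB·CB·CB·CA·AAA·CA·AAA·CA·AAA
    A ↦ CB
    B ↦ AAA
    C ↦ CA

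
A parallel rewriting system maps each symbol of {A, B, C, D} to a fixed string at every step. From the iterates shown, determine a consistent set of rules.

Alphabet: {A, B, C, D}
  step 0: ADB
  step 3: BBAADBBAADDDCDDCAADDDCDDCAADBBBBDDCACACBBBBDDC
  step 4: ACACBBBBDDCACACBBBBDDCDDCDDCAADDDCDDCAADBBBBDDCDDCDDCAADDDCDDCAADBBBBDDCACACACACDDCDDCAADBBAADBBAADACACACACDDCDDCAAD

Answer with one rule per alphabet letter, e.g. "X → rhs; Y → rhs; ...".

  step 3 ⇒ step 4: BBAADBBAADDDCDDCAADDDCDDCAADBBBBDDCACACBBBBDDC ⇒ AC·AC·BB·BB·DDC·AC·AC·BB·BB·DDC·DDC·DDC·AAD·DDC·DDC·AAD·BB·BB·DDC·DDC·DDC·AAD·DDC·DDC·AAD·BB·BB·DDC·AC·AC·AC·AC·DDC·DDC·AAD·BB·AAD·BB·AAD·AC·AC·AC·AC·DDC·DDC·AAD
    A ↦ BB
    B ↦ AC
    C ↦ AAD
    D ↦ DDC

A->BB, B->AC, C->AAD, D->DDC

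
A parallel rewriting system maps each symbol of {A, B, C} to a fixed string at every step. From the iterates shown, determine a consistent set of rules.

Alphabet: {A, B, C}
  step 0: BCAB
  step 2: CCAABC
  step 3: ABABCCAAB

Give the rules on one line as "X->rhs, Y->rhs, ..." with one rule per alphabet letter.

  step 2 ⇒ step 3: CCAABC ⇒ AB·AB·C·C·A·AB
    A ↦ C
    B ↦ A
    C ↦ AB

A->C, B->A, C->AB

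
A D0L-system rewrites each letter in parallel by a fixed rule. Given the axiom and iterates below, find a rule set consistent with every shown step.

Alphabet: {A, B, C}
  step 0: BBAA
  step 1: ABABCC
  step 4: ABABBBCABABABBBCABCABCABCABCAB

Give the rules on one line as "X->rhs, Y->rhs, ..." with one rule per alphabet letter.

A->C, B->AB, C->BB

  step 0 ⇒ step 1: BBAA ⇒ AB·AB·C·C
    A ↦ C
    B ↦ AB
    C ↦ BB  (constrained at step 1)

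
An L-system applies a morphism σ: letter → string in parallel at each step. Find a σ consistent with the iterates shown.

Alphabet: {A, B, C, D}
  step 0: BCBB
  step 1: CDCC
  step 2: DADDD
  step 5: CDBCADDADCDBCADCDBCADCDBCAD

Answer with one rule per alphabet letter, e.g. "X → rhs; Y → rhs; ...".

A->BC, B->C, C->D, D->AD

  step 1 ⇒ step 2: CDCC ⇒ D·AD·D·D
    C ↦ D
    D ↦ AD
    A ↦ BC  (constrained at step 2)
  step 0 ⇒ step 1: BCBB ⇒ C·D·C·C
    B ↦ C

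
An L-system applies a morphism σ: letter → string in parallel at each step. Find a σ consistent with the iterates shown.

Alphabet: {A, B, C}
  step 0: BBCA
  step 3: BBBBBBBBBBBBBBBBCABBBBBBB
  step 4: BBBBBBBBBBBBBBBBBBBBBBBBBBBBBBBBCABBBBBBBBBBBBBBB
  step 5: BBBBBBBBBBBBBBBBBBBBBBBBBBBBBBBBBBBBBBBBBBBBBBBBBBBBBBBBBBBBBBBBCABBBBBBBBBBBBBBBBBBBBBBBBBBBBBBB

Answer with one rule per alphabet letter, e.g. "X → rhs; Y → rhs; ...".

  step 4 ⇒ step 5: BBBBBBBBBBBBBBBBBBBBBBBBBBBBBBBBCABBBBBBBBBBBBBBB ⇒ BB·BB·BB·BB·BB·BB·BB·BB·BB·BB·BB·BB·BB·BB·BB·BB·BB·BB·BB·BB·BB·BB·BB·BB·BB·BB·BB·BB·BB·BB·BB·BB·CA·B·BB·BB·BB·BB·BB·BB·BB·BB·BB·BB·BB·BB·BB·BB·BB
    A ↦ B
    B ↦ BB
    C ↦ CA

A->B, B->BB, C->CA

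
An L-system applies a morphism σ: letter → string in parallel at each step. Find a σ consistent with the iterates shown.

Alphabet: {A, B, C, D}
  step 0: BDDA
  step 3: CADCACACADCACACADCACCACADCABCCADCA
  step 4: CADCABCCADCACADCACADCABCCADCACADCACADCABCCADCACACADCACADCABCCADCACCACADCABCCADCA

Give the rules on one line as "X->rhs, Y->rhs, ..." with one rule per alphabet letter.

A->DCA, B->C, C->CA, D->BC

  step 3 ⇒ step 4: CADCACACADCACACADCACCACADCABCCADCA ⇒ CA·DCA·BC·CA·DCA·CA·DCA·CA·DCA·BC·CA·DCA·CA·DCA·CA·DCA·BC·CA·DCA·CA·CA·DCA·CA·DCA·BC·CA·DCA·C·CA·CA·DCA·BC·CA·DCA
    A ↦ DCA
    B ↦ C
    C ↦ CA
    D ↦ BC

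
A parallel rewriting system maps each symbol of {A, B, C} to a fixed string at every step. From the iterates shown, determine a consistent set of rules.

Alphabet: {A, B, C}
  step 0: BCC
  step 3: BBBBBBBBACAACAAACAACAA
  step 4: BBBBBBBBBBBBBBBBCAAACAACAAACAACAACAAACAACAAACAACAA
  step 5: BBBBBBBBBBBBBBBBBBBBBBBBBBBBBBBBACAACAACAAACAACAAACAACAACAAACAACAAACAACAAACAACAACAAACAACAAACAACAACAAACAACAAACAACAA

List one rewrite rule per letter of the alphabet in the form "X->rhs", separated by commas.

  step 4 ⇒ step 5: BBBBBBBBBBBBBBBBCAAACAACAAACAACAACAAACAACAAACAACAA ⇒ BB·BB·BB·BB·BB·BB·BB·BB·BB·BB·BB·BB·BB·BB·BB·BB·A·CAA·CAA·CAA·A·CAA·CAA·A·CAA·CAA·CAA·A·CAA·CAA·A·CAA·CAA·A·CAA·CAA·CAA·A·CAA·CAA·A·CAA·CAA·CAA·A·CAA·CAA·A·CAA·CAA
    A ↦ CAA
    B ↦ BB
    C ↦ A

A->CAA, B->BB, C->A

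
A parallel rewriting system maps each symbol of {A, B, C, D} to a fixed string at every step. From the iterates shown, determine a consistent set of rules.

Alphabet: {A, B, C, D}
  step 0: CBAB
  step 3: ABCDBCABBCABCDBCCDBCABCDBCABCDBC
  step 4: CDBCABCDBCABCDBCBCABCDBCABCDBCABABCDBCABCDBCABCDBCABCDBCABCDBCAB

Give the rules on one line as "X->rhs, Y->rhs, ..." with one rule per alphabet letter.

  step 3 ⇒ step 4: ABCDBCABBCABCDBCCDBCABCDBCABCDBC ⇒ CD·BC·AB·CD·BC·AB·CD·BC·BC·AB·CD·BC·AB·CD·BC·AB·AB·CD·BC·AB·CD·BC·AB·CD·BC·AB·CD·BC·AB·CD·BC·AB
    A ↦ CD
    B ↦ BC
    C ↦ AB
    D ↦ CD

A->CD, B->BC, C->AB, D->CD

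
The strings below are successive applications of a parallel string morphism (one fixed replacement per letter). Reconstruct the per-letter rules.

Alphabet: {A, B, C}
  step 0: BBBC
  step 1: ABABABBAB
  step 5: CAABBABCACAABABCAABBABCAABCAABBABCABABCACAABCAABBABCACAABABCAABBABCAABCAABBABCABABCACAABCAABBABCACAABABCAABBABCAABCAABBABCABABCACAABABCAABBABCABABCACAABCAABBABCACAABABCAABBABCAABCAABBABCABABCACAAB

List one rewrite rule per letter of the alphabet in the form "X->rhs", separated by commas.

  step 0 ⇒ step 1: BBBC ⇒ AB·AB·AB·BAB
    B ↦ AB
    C ↦ BAB
    A ↦ CA  (constrained at step 1)

A->CA, B->AB, C->BAB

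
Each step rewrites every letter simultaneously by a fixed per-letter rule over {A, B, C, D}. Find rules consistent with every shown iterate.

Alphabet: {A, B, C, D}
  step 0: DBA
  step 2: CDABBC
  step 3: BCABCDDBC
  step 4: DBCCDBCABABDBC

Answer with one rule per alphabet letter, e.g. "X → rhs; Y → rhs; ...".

A->C, B->D, C->BC, D->AB

  step 3 ⇒ step 4: BCABCDDBC ⇒ D·BC·C·D·BC·AB·AB·D·BC
    A ↦ C
    B ↦ D
    C ↦ BC
    D ↦ AB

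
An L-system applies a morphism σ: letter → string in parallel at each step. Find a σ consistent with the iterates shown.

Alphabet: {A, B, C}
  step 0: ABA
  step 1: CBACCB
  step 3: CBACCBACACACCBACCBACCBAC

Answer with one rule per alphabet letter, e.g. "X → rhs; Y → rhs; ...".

A->CB, B->AC, C->AC

  step 0 ⇒ step 1: ABA ⇒ CB·AC·CB
    A ↦ CB
    B ↦ AC
    C ↦ AC  (constrained at step 1)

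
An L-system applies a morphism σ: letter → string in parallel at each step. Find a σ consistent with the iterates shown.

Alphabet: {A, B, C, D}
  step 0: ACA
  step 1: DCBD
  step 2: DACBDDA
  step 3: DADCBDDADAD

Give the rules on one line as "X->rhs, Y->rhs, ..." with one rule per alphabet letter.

A->D, B->D, C->CB, D->DA

  step 2 ⇒ step 3: DACBDDA ⇒ DA·D·CB·D·DA·DA·D
    A ↦ D
    B ↦ D
    C ↦ CB
    D ↦ DA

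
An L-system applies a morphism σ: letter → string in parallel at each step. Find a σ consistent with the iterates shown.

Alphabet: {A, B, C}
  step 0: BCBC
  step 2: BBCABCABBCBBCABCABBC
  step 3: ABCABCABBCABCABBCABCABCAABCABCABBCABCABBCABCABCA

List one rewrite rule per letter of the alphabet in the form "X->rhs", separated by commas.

  step 2 ⇒ step 3: BBCABCABBCBBCABCABBC ⇒ ABC·ABC·A·BBC·ABC·A·BBC·ABC·ABC·A·ABC·ABC·A·BBC·ABC·A·BBC·ABC·ABC·A
    A ↦ BBC
    B ↦ ABC
    C ↦ A

A->BBC, B->ABC, C->A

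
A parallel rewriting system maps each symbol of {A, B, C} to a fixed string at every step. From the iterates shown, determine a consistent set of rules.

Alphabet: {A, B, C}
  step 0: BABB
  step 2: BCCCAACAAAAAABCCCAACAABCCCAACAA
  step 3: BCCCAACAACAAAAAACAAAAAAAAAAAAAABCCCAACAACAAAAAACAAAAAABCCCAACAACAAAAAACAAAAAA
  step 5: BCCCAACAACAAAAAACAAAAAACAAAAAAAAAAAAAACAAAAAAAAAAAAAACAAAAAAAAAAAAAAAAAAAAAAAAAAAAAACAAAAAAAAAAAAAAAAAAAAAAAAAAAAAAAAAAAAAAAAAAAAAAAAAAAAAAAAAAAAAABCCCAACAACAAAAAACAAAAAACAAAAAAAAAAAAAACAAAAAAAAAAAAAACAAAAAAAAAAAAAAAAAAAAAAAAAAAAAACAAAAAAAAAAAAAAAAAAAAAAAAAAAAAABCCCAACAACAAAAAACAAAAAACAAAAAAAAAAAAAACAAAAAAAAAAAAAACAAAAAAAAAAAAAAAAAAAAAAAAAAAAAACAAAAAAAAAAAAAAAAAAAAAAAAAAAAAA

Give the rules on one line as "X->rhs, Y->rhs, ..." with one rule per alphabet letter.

  step 2 ⇒ step 3: BCCCAACAAAAAABCCCAACAABCCCAACAA ⇒ BCC·CAA·CAA·CAA·AA·AA·CAA·AA·AA·AA·AA·AA·AA·BCC·CAA·CAA·CAA·AA·AA·CAA·AA·AA·BCC·CAA·CAA·CAA·AA·AA·CAA·AA·AA
    A ↦ AA
    B ↦ BCC
    C ↦ CAA

A->AA, B->BCC, C->CAA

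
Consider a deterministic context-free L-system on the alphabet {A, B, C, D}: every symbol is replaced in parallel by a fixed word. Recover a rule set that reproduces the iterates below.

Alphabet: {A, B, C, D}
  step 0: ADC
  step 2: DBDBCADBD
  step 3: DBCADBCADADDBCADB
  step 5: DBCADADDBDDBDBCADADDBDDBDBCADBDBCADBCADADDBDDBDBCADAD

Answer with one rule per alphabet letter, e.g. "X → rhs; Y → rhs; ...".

A->D, B->CA, C->DA, D->DB

  step 2 ⇒ step 3: DBDBCADBD ⇒ DB·CA·DB·CA·DA·D·DB·CA·DB
    A ↦ D
    B ↦ CA
    C ↦ DA
    D ↦ DB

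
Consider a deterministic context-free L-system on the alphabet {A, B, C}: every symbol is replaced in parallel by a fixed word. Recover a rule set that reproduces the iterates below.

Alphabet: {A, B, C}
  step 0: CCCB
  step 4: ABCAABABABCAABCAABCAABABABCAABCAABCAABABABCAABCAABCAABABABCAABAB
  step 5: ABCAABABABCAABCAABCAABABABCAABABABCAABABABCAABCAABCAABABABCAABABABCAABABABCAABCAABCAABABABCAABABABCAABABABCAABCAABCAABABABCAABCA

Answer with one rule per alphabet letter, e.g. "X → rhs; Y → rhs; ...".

  step 4 ⇒ step 5: ABCAABABABCAABCAABCAABABABCAABCAABCAABABABCAABCAABCAABABABCAABAB ⇒ AB·CA·AB·AB·AB·CA·AB·CA·AB·CA·AB·AB·AB·CA·AB·AB·AB·CA·AB·AB·AB·CA·AB·CA·AB·CA·AB·AB·AB·CA·AB·AB·AB·CA·AB·AB·AB·CA·AB·CA·AB·CA·AB·AB·AB·CA·AB·AB·AB·CA·AB·AB·AB·CA·AB·CA·AB·CA·AB·AB·AB·CA·AB·CA
    A ↦ AB
    B ↦ CA
    C ↦ AB

A->AB, B->CA, C->AB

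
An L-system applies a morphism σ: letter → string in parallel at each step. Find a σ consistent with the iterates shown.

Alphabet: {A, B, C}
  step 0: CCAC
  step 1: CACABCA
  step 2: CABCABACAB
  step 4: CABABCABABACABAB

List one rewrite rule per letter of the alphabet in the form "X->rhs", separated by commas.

  step 1 ⇒ step 2: CACABCA ⇒ CA·B·CA·B·A·CA·B
    A ↦ B
    B ↦ A
    C ↦ CA

A->B, B->A, C->CA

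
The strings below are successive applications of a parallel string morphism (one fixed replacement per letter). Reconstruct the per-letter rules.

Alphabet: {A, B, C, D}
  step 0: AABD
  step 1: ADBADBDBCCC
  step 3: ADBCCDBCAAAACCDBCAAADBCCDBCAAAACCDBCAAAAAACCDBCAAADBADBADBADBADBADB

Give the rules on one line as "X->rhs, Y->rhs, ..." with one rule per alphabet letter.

A->ADB, B->DBC, C->AA, D->CC

  step 0 ⇒ step 1: AABD ⇒ ADB·ADB·DBC·CC
    A ↦ ADB
    B ↦ DBC
    D ↦ CC
    C ↦ AA  (constrained at step 1)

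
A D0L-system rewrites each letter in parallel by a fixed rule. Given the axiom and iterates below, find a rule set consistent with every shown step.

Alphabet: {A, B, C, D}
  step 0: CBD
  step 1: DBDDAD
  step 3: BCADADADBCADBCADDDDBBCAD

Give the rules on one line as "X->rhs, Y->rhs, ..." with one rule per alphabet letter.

A->BC, B->DD, C->DB, D->AD

  step 0 ⇒ step 1: CBD ⇒ DB·DD·AD
    B ↦ DD
    C ↦ DB
    D ↦ AD
    A ↦ BC  (constrained at step 1)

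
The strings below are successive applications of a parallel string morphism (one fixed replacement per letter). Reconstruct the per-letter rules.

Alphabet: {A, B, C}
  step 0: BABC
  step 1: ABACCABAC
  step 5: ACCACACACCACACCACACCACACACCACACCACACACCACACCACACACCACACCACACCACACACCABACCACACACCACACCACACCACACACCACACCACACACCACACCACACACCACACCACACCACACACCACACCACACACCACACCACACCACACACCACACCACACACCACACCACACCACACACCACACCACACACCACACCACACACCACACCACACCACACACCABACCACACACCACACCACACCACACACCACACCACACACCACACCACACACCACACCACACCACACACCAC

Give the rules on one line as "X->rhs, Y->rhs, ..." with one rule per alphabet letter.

  step 0 ⇒ step 1: BABC ⇒ AB·ACC·AB·AC
    A ↦ ACC
    B ↦ AB
    C ↦ AC

A->ACC, B->AB, C->AC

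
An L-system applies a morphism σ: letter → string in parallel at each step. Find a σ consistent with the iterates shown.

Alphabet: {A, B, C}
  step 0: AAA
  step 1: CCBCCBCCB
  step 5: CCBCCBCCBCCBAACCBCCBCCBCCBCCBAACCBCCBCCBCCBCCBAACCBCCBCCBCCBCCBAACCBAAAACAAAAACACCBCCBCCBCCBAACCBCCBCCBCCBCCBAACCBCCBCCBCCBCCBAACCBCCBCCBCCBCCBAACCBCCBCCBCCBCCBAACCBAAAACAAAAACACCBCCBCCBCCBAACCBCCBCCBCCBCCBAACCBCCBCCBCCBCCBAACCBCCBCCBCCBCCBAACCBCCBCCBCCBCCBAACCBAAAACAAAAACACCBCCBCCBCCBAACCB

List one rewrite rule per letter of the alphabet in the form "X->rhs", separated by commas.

  step 0 ⇒ step 1: AAA ⇒ CCB·CCB·CCB
    A ↦ CCB
    B ↦ CA  (constrained at step 1)
    C ↦ AA  (constrained at step 1)

A->CCB, B->CA, C->AA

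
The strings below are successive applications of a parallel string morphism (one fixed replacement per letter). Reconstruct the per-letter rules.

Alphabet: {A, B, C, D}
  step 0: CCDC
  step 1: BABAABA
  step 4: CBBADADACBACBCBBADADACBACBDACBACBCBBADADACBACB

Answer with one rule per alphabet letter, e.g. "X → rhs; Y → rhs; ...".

  step 0 ⇒ step 1: CCDC ⇒ BA·BA·A·BA
    C ↦ BA
    D ↦ A
    A ↦ CB  (constrained at step 1)
    B ↦ DA  (constrained at step 1)

A->CB, B->DA, C->BA, D->A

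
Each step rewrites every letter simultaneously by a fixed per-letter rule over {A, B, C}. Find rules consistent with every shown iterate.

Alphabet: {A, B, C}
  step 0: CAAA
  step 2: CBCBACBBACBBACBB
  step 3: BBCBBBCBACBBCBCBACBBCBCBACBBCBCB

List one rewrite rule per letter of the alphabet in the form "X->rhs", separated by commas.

A->AC, B->CB, C->BB

  step 2 ⇒ step 3: CBCBACBBACBBACBB ⇒ BB·CB·BB·CB·AC·BB·CB·CB·AC·BB·CB·CB·AC·BB·CB·CB
    A ↦ AC
    B ↦ CB
    C ↦ BB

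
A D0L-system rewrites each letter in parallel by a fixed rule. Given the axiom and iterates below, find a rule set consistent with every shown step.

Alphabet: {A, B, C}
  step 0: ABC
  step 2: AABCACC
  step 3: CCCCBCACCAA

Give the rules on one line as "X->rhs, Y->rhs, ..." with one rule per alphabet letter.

A->CC, B->BC, C->A

  step 2 ⇒ step 3: AABCACC ⇒ CC·CC·BC·A·CC·A·A
    A ↦ CC
    B ↦ BC
    C ↦ A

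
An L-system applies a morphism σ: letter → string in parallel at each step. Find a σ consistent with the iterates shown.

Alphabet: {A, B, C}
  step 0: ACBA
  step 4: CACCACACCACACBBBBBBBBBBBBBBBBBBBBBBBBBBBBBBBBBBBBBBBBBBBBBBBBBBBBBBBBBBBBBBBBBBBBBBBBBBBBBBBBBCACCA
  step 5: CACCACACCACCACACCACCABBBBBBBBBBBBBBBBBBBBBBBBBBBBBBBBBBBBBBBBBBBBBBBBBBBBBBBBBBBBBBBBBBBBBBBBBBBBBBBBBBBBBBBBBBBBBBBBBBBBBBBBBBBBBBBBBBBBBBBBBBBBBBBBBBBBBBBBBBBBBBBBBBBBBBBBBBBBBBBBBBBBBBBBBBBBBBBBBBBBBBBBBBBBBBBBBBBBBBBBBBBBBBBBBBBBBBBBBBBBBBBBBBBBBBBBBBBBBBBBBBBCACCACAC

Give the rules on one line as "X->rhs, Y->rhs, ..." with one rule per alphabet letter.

A->C, B->BBB, C->CA

  step 4 ⇒ step 5: CACCACACCACACBBBBBBBBBBBBBBBBBBBBBBBBBBBBBBBBBBBBBBBBBBBBBBBBBBBBBBBBBBBBBBBBBBBBBBBBBBBBBBBBBCACCA ⇒ CA·C·CA·CA·C·CA·C·CA·CA·C·CA·C·CA·BBB·BBB·BBB·BBB·BBB·BBB·BBB·BBB·BBB·BBB·BBB·BBB·BBB·BBB·BBB·BBB·BBB·BBB·BBB·BBB·BBB·BBB·BBB·BBB·BBB·BBB·BBB·BBB·BBB·BBB·BBB·BBB·BBB·BBB·BBB·BBB·BBB·BBB·BBB·BBB·BBB·BBB·BBB·BBB·BBB·BBB·BBB·BBB·BBB·BBB·BBB·BBB·BBB·BBB·BBB·BBB·BBB·BBB·BBB·BBB·BBB·BBB·BBB·BBB·BBB·BBB·BBB·BBB·BBB·BBB·BBB·BBB·BBB·BBB·BBB·BBB·BBB·BBB·BBB·BBB·BBB·CA·C·CA·CA·C
    A ↦ C
    B ↦ BBB
    C ↦ CA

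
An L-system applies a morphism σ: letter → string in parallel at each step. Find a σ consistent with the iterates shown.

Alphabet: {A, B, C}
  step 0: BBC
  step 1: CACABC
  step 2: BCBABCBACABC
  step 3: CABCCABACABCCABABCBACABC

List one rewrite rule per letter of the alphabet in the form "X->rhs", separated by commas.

  step 2 ⇒ step 3: BCBABCBACABC ⇒ CA·BC·CA·BA·CA·BC·CA·BA·BC·BA·CA·BC
    A ↦ BA
    B ↦ CA
    C ↦ BC

A->BA, B->CA, C->BC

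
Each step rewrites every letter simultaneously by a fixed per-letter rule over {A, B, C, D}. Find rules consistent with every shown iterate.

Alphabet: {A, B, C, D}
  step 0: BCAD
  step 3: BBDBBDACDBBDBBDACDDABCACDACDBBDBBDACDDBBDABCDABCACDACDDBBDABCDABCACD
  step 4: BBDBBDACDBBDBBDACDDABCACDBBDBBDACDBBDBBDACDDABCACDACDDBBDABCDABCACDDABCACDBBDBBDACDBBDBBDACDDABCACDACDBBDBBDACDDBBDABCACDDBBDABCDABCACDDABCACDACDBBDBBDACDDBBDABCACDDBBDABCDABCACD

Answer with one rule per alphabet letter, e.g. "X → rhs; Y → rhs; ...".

  step 3 ⇒ step 4: BBDBBDACDBBDBBDACDDABCACDACDBBDBBDACDDBBDABCDABCACDACDDBBDABCDABCACD ⇒ BBD·BBD·ACD·BBD·BBD·ACD·D·ABC·ACD·BBD·BBD·ACD·BBD·BBD·ACD·D·ABC·ACD·ACD·D·BBD·ABC·D·ABC·ACD·D·ABC·ACD·BBD·BBD·ACD·BBD·BBD·ACD·D·ABC·ACD·ACD·BBD·BBD·ACD·D·BBD·ABC·ACD·D·BBD·ABC·D·ABC·ACD·D·ABC·ACD·ACD·BBD·BBD·ACD·D·BBD·ABC·ACD·D·BBD·ABC·D·ABC·ACD
    A ↦ D
    B ↦ BBD
    C ↦ ABC
    D ↦ ACD

A->D, B->BBD, C->ABC, D->ACD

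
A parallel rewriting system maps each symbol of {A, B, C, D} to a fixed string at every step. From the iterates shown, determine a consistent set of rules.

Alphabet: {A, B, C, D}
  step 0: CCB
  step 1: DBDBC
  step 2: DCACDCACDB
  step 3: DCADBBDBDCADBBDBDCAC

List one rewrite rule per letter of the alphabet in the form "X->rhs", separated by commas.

A->B, B->C, C->DB, D->DCA

  step 2 ⇒ step 3: DCACDCACDB ⇒ DCA·DB·B·DB·DCA·DB·B·DB·DCA·C
    A ↦ B
    B ↦ C
    C ↦ DB
    D ↦ DCA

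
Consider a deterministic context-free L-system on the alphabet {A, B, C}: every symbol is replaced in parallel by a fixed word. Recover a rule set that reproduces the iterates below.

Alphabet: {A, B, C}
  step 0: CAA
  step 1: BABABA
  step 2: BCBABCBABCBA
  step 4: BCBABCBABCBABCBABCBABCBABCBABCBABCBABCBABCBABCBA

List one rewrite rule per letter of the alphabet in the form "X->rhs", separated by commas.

  step 1 ⇒ step 2: BABABA ⇒ BC·BA·BC·BA·BC·BA
    A ↦ BA
    B ↦ BC
  step 0 ⇒ step 1: CAA ⇒ BA·BA·BA
    C ↦ BA

A->BA, B->BC, C->BA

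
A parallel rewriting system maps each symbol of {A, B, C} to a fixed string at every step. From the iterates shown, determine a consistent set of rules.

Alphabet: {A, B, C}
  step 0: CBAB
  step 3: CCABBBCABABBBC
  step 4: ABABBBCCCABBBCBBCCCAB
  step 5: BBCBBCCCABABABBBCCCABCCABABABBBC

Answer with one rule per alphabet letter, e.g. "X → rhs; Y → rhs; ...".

  step 4 ⇒ step 5: ABABBBCCCABBBCBBCCCAB ⇒ BB·C·BB·C·C·C·AB·AB·AB·BB·C·C·C·AB·C·C·AB·AB·AB·BB·C
    A ↦ BB
    B ↦ C
    C ↦ AB

A->BB, B->C, C->AB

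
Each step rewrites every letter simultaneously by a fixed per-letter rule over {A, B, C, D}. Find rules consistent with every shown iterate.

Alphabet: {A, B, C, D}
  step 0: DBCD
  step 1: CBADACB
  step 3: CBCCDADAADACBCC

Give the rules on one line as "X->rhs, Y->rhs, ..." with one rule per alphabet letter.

  step 0 ⇒ step 1: DBCD ⇒ CB·A·DA·CB
    B ↦ A
    C ↦ DA
    D ↦ CB
    A ↦ C  (constrained at step 1)

A->C, B->A, C->DA, D->CB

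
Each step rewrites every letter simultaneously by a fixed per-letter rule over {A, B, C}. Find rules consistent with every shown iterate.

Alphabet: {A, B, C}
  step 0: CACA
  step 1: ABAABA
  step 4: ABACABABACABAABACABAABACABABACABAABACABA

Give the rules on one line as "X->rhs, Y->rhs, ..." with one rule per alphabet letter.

  step 0 ⇒ step 1: CACA ⇒ A·BA·A·BA
    A ↦ BA
    C ↦ A
    B ↦ CA  (constrained at step 1)

A->BA, B->CA, C->A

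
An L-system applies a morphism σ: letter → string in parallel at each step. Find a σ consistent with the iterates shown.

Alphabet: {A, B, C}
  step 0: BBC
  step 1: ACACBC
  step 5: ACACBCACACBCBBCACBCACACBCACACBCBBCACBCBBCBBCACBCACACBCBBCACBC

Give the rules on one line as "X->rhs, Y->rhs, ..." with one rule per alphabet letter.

A->B, B->AC, C->BC

  step 0 ⇒ step 1: BBC ⇒ AC·AC·BC
    B ↦ AC
    C ↦ BC
    A ↦ B  (constrained at step 1)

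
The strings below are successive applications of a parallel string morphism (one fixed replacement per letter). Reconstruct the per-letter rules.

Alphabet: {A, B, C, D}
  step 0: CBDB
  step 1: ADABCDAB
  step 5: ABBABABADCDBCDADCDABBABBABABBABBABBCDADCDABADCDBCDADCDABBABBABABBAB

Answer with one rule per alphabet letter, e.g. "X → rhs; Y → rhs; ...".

  step 0 ⇒ step 1: CBDB ⇒ AD·AB·CD·AB
    B ↦ AB
    C ↦ AD
    D ↦ CD
    A ↦ B  (constrained at step 1)

A->B, B->AB, C->AD, D->CD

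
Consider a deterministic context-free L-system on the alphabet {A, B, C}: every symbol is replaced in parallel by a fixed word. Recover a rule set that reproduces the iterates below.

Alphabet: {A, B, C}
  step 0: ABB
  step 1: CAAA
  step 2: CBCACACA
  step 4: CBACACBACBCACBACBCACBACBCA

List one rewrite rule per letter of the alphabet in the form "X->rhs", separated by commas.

  step 1 ⇒ step 2: CAAA ⇒ CB·CA·CA·CA
    A ↦ CA
    C ↦ CB
  step 0 ⇒ step 1: ABB ⇒ CA·A·A
    B ↦ A

A->CA, B->A, C->CB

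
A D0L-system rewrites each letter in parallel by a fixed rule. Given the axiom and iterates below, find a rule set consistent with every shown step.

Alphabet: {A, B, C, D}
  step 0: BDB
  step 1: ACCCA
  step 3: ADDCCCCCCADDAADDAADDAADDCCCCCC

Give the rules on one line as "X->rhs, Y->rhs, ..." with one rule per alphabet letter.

  step 0 ⇒ step 1: BDB ⇒ A·CCC·A
    B ↦ A
    D ↦ CCC
    A ↦ ADD  (constrained at step 1)
    C ↦ AB  (constrained at step 1)

A->ADD, B->A, C->AB, D->CCC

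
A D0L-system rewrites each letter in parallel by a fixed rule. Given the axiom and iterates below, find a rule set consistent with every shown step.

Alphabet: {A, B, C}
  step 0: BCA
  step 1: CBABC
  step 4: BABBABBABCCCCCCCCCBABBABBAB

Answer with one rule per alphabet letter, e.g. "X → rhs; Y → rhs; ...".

A->C, B->C, C->BAB

  step 0 ⇒ step 1: BCA ⇒ C·BAB·C
    A ↦ C
    B ↦ C
    C ↦ BAB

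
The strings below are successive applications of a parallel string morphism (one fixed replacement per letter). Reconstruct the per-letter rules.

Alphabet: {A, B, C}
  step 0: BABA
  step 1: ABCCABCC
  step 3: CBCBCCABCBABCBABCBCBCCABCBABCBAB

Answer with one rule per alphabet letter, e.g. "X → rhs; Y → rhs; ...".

  step 0 ⇒ step 1: BABA ⇒ AB·CC·AB·CC
    A ↦ CC
    B ↦ AB
    C ↦ CB  (constrained at step 1)

A->CC, B->AB, C->CB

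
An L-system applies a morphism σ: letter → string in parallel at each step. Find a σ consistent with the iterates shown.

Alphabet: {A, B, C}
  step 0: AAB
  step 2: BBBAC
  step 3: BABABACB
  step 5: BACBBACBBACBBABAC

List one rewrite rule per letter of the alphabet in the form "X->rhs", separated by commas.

A->C, B->BA, C->B

  step 2 ⇒ step 3: BBBAC ⇒ BA·BA·BA·C·B
    A ↦ C
    B ↦ BA
    C ↦ B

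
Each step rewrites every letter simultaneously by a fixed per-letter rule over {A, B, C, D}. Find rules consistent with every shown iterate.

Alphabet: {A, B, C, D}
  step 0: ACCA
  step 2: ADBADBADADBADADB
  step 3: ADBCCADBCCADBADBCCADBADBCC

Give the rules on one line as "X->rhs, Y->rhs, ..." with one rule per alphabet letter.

  step 2 ⇒ step 3: ADBADBADADBADADB ⇒ AD·B·CC·AD·B·CC·AD·B·AD·B·CC·AD·B·AD·B·CC
    A ↦ AD
    B ↦ CC
    D ↦ B
    C ↦ ADA  (constrained at step 0)

A->AD, B->CC, C->ADA, D->B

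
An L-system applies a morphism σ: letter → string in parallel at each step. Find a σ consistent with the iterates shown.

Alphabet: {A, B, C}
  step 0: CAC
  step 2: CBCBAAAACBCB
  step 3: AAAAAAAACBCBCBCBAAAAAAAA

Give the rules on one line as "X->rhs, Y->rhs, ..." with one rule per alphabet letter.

  step 2 ⇒ step 3: CBCBAAAACBCB ⇒ AA·AA·AA·AA·CB·CB·CB·CB·AA·AA·AA·AA
    A ↦ CB
    B ↦ AA
    C ↦ AA

A->CB, B->AA, C->AA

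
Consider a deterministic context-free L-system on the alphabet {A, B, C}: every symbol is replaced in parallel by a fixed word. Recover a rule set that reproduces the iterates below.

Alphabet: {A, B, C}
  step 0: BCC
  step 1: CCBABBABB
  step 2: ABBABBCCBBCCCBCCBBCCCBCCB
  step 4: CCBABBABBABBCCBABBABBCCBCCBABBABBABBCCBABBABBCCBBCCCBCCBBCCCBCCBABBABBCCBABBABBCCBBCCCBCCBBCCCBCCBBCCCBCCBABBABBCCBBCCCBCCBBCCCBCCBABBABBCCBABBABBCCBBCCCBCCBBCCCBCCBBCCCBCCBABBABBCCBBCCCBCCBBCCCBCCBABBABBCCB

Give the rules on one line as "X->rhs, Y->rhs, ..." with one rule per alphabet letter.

  step 1 ⇒ step 2: CCBABBABB ⇒ ABB·ABB·CCB·BC·CCB·CCB·BC·CCB·CCB
    A ↦ BC
    B ↦ CCB
    C ↦ ABB

A->BC, B->CCB, C->ABB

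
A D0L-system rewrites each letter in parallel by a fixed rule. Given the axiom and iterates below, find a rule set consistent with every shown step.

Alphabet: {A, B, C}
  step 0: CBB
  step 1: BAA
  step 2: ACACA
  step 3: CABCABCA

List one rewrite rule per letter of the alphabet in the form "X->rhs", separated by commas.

A->CA, B->A, C->B

  step 2 ⇒ step 3: ACACA ⇒ CA·B·CA·B·CA
    A ↦ CA
    C ↦ B
  step 0 ⇒ step 1: CBB ⇒ B·A·A
    B ↦ A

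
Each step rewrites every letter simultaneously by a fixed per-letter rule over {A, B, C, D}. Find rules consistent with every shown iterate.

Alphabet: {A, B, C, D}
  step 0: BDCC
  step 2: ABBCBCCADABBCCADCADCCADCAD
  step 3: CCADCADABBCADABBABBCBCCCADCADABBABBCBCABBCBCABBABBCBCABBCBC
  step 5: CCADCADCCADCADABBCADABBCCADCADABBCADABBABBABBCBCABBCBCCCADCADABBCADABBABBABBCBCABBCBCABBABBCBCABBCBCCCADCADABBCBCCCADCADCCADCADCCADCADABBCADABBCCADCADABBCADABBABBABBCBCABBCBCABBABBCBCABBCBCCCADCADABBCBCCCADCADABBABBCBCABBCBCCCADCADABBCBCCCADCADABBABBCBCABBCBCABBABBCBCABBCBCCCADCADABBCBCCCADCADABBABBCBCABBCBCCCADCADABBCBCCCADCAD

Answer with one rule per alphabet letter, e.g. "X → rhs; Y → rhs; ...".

A->C, B->CAD, C->ABB, D->BC

  step 2 ⇒ step 3: ABBCBCCADABBCCADCADCCADCAD ⇒ C·CAD·CAD·ABB·CAD·ABB·ABB·C·BC·C·CAD·CAD·ABB·ABB·C·BC·ABB·C·BC·ABB·ABB·C·BC·ABB·C·BC
    A ↦ C
    B ↦ CAD
    C ↦ ABB
    D ↦ BC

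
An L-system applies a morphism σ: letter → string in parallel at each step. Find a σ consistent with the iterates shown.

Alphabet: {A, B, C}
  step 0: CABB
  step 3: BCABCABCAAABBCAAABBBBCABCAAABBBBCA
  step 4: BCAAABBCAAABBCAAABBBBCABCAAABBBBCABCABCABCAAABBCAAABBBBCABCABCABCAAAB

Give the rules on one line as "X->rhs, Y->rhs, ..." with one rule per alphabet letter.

A->B, B->BCA, C->AA

  step 3 ⇒ step 4: BCABCABCAAABBCAAABBBBCABCAAABBBBCA ⇒ BCA·AA·B·BCA·AA·B·BCA·AA·B·B·B·BCA·BCA·AA·B·B·B·BCA·BCA·BCA·BCA·AA·B·BCA·AA·B·B·B·BCA·BCA·BCA·BCA·AA·B
    A ↦ B
    B ↦ BCA
    C ↦ AA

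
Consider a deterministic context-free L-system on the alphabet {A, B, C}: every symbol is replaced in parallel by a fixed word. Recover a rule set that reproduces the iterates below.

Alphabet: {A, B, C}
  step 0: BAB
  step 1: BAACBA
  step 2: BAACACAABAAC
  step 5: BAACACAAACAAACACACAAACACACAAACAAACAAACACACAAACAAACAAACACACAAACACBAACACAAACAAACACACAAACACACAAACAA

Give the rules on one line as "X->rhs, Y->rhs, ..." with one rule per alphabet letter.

  step 1 ⇒ step 2: BAACBA ⇒ BA·AC·AC·AA·BA·AC
    A ↦ AC
    B ↦ BA
    C ↦ AA

A->AC, B->BA, C->AA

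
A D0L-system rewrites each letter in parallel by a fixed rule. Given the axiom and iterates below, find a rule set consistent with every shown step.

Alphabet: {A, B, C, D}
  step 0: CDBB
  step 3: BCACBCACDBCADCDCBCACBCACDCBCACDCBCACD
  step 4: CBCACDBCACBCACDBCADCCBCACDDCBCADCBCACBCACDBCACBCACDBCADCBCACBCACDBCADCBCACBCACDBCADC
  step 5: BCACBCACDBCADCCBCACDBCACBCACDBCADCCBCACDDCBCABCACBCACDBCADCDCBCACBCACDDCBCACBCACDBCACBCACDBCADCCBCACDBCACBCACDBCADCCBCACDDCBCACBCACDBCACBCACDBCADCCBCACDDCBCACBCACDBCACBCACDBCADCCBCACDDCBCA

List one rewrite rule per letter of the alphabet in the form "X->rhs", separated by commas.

A->CD, B->C, C->BCA, D->DC

  step 4 ⇒ step 5: CBCACDBCACBCACDBCADCCBCACDDCBCADCBCACBCACDBCACBCACDBCADCBCACBCACDBCADCBCACBCACDBCADC ⇒ BCA·C·BCA·CD·BCA·DC·C·BCA·CD·BCA·C·BCA·CD·BCA·DC·C·BCA·CD·DC·BCA·BCA·C·BCA·CD·BCA·DC·DC·BCA·C·BCA·CD·DC·BCA·C·BCA·CD·BCA·C·BCA·CD·BCA·DC·C·BCA·CD·BCA·C·BCA·CD·BCA·DC·C·BCA·CD·DC·BCA·C·BCA·CD·BCA·C·BCA·CD·BCA·DC·C·BCA·CD·DC·BCA·C·BCA·CD·BCA·C·BCA·CD·BCA·DC·C·BCA·CD·DC·BCA
    A ↦ CD
    B ↦ C
    C ↦ BCA
    D ↦ DC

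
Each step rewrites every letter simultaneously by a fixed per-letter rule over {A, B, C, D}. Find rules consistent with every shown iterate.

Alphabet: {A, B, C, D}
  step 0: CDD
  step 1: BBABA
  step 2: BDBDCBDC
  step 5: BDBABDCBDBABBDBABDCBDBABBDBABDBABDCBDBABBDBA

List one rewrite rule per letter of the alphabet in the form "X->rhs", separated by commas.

A->C, B->BD, C->B, D->BA

  step 1 ⇒ step 2: BBABA ⇒ BD·BD·C·BD·C
    A ↦ C
    B ↦ BD
  step 0 ⇒ step 1: CDD ⇒ B·BA·BA
    C ↦ B
  step 0 ⇒ step 1: CDD ⇒ B·BA·BA
    D ↦ BA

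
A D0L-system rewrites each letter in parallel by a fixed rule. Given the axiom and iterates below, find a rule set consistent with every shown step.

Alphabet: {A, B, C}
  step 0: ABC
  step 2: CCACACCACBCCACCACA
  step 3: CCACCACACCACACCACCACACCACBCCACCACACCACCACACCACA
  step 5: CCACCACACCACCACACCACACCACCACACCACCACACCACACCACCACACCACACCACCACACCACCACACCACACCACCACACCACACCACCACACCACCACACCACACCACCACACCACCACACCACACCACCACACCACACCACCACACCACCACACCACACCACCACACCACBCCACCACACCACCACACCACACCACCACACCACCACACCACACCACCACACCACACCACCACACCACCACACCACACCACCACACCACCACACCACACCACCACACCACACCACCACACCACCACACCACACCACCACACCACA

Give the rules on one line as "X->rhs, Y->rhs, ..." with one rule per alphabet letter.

A->CA, B->CB, C->CCA

  step 2 ⇒ step 3: CCACACCACBCCACCACA ⇒ CCA·CCA·CA·CCA·CA·CCA·CCA·CA·CCA·CB·CCA·CCA·CA·CCA·CCA·CA·CCA·CA
    A ↦ CA
    B ↦ CB
    C ↦ CCA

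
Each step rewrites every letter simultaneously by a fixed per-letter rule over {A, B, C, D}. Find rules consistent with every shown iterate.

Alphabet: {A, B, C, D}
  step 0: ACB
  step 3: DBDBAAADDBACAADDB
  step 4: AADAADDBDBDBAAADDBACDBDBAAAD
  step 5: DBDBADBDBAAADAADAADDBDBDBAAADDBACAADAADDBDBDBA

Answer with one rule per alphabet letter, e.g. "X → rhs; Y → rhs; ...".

  step 4 ⇒ step 5: AADAADDBDBDBAAADDBACDBDBAAAD ⇒ DB·DB·A·DB·DB·A·A·AD·A·AD·A·AD·DB·DB·DB·A·A·AD·DB·AC·A·AD·A·AD·DB·DB·DB·A
    A ↦ DB
    B ↦ AD
    C ↦ AC
    D ↦ A

A->DB, B->AD, C->AC, D->A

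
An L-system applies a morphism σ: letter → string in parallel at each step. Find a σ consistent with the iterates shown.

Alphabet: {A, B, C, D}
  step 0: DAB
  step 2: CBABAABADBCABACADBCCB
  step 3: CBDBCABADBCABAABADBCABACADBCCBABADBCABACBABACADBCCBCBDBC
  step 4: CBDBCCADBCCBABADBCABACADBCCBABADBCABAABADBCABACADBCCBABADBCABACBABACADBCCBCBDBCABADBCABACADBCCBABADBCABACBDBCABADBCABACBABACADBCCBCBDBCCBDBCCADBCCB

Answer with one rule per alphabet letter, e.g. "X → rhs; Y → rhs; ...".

A->ABA, B->DBC, C->CB, D->CA

  step 3 ⇒ step 4: CBDBCABADBCABAABADBCABACADBCCBABADBCABACBABACADBCCBCBDBC ⇒ CB·DBC·CA·DBC·CB·ABA·DBC·ABA·CA·DBC·CB·ABA·DBC·ABA·ABA·DBC·ABA·CA·DBC·CB·ABA·DBC·ABA·CB·ABA·CA·DBC·CB·CB·DBC·ABA·DBC·ABA·CA·DBC·CB·ABA·DBC·ABA·CB·DBC·ABA·DBC·ABA·CB·ABA·CA·DBC·CB·CB·DBC·CB·DBC·CA·DBC·CB
    A ↦ ABA
    B ↦ DBC
    C ↦ CB
    D ↦ CA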